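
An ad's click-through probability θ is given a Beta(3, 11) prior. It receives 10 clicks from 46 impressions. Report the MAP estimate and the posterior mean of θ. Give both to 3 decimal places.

θ_MAP = 0.207, E[θ|data] = 0.217

Posterior: Beta(3+10, 11+36) = Beta(13, 47).
Mode = (13−1)/(13+47−2) = 12/58 = 0.207.
Mean = 13/(13+47) = 13/60 = 0.217.
Mean > mode: the posterior has a right tail.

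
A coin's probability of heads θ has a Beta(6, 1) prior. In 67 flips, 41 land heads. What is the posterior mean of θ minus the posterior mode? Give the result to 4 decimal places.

-0.0038

Posterior: Beta(6+41, 1+26) = Beta(47, 27).
Mode = (47−1)/(47+27−2) = 46/72 = 0.6389.
Mean = 47/(47+27) = 47/74 = 0.6351.
Difference = 0.6351 − 0.6389 = -0.0038.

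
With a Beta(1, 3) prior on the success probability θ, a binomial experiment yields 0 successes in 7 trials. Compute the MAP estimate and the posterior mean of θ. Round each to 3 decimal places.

MAP = 0.000; posterior mean = 0.091

Posterior: Beta(1+0, 3+7) = Beta(1, 10).
Since α = 1 ≤ 1 and β > 1, the Beta density is monotone decreasing on [0,1]; the mode is at 0.
Mean = 1/(1+10) = 0.091.
The posterior is right-skewed, so the mean exceeds the mode.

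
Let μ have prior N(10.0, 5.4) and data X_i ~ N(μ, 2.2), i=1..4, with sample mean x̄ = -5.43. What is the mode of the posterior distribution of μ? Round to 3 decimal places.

-4.004

Posterior for μ is Normal. Precision-weighted mean: (1/5.4·10.0 + 4/2.2·-5.43) / (1/5.4 + 4/2.2) = -4.004.
A Normal posterior is symmetric, so mode = mean.
This is the posterior mode — the MAP estimate.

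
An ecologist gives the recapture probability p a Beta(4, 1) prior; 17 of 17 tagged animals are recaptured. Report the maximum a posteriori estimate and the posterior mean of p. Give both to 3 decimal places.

MAP = 1.000, posterior mean = 0.955

Posterior: Beta(4+17, 1+0) = Beta(21, 1).
Since β = 1 ≤ 1 and α > 1, the Beta density is monotone increasing on [0,1]; the mode is at 1.
Mean = 21/(21+1) = 0.955.
Mode > mean: the posterior has a left tail.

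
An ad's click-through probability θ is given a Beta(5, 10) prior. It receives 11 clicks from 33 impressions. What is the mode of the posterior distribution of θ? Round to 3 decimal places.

0.326

Posterior: Beta(5+11, 10+22) = Beta(16, 32).
Mode = (16−1)/(16+32−2) = 15/46 = 0.326.
Mean = 16/(16+32) = 16/48 = 0.333.
This is the posterior mode — the MAP estimate.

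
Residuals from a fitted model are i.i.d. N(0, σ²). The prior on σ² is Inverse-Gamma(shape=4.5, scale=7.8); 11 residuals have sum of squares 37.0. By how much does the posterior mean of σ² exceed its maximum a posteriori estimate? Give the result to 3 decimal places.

Posterior: Inverse-Gamma(shape = 4.5+11/2 = 10.0, scale = 7.8+37.0/2 = 26.3).
Mode = β/(α+1) = 26.3/11.0 = 2.391.
Mean = β/(α−1) = 26.3/9.0 = 2.922.
Difference = 2.922 − 2.391 = 0.531.
The posterior is right-skewed, so the mean exceeds the mode.

0.531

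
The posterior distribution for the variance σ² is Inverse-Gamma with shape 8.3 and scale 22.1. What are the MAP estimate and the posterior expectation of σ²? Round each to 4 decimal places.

MAP: 2.3763. Posterior mean: 3.0274.

Mode = β/(α+1) = 22.1/9.3 = 2.3763.
Mean = β/(α−1) = 22.1/7.3 = 3.0274.
The mean is pulled above the mode by the posterior's right skew.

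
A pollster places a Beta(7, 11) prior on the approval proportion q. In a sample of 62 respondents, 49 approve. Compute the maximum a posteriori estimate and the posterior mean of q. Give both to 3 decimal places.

Posterior: Beta(7+49, 11+13) = Beta(56, 24).
Mode = (56−1)/(56+24−2) = 55/78 = 0.705.
Mean = 56/(56+24) = 56/80 = 0.700.
The mean is pulled below the mode by the posterior's left skew.

MAP: 0.705. Posterior mean: 0.700.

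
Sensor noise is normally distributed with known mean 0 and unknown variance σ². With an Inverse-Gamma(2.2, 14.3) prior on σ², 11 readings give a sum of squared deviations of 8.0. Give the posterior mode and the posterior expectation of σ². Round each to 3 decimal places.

Posterior: Inverse-Gamma(shape = 2.2+11/2 = 7.7, scale = 14.3+8.0/2 = 18.3).
Mode = β/(α+1) = 18.3/8.7 = 2.103.
Mean = β/(α−1) = 18.3/6.7 = 2.731.
The mean is pulled above the mode by the posterior's right skew.

MAP = 2.103, posterior mean = 2.731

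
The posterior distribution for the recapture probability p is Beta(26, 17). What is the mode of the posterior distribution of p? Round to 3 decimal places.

Mode = (26−1)/(26+17−2) = 25/41 = 0.610.
Mean = 26/(26+17) = 26/43 = 0.605.
This is the posterior mode — the MAP estimate.

0.610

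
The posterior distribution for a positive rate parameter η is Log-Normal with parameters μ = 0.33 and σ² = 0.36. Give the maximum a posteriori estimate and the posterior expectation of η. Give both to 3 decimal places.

Mode = exp(μ − σ²) = exp(-0.03) = 0.970.
Mean = exp(μ + σ²/2) = exp(0.510) = 1.665.
The posterior is right-skewed, so the mean exceeds the mode.

MAP = 0.970; posterior mean = 1.665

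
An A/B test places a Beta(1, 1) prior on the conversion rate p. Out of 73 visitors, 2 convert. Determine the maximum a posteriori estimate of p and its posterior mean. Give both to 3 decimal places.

Posterior: Beta(1+2, 1+71) = Beta(3, 72).
Mode = (3−1)/(3+72−2) = 2/73 = 0.027.
With a flat prior the MAP equals the MLE, 2/73.
Mean = 3/(3+72) = 3/75 = 0.040.
The mean is pulled above the mode by the posterior's right skew.

maximum a posteriori estimate = 0.027, posterior mean = 0.040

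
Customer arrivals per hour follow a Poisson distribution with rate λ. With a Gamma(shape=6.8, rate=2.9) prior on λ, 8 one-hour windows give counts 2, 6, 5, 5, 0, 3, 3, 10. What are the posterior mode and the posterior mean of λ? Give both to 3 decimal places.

λ_MAP = 3.651, E[λ|data] = 3.743

Σ counts = 34. Posterior: Gamma(shape = 6.8+34 = 40.8, rate = 2.9+8 = 10.9).
Mode = (α−1)/β = 39.8/10.9 = 3.651.
Mean = α/β = 40.8/10.9 = 3.743.
Mean > mode: the posterior has a right tail.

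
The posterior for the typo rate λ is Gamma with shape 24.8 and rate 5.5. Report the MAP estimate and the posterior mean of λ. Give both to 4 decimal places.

Mode = (α−1)/β = 23.8/5.5 = 4.3273.
Mean = α/β = 24.8/5.5 = 4.5091.

MAP estimate = 4.3273, posterior mean = 4.5091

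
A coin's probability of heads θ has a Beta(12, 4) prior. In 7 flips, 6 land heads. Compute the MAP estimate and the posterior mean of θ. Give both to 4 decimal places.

MAP = 0.8095; posterior mean = 0.7826

Posterior: Beta(12+6, 4+1) = Beta(18, 5).
Mode = (18−1)/(18+5−2) = 17/21 = 0.8095.
Mean = 18/(18+5) = 18/23 = 0.7826.
Mode > mean: the posterior has a left tail.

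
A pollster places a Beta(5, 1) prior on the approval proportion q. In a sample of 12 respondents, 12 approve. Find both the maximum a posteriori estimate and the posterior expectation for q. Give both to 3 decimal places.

q_MAP = 1.000, E[q|data] = 0.944

Posterior: Beta(5+12, 1+0) = Beta(17, 1).
Since β = 1 ≤ 1 and α > 1, the Beta density is monotone increasing on [0,1]; the mode is at 1.
Mean = 17/(17+1) = 0.944.
Mode > mean: the posterior has a left tail.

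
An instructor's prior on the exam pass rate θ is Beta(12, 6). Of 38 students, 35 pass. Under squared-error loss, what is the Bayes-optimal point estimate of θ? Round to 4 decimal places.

Posterior: Beta(12+35, 6+3) = Beta(47, 9).
Mode = (47−1)/(47+9−2) = 46/54 = 0.8519.
Mean = 47/(47+9) = 47/56 = 0.8393.
Squared-error loss ⇒ the optimal estimator is the posterior mean.

0.8393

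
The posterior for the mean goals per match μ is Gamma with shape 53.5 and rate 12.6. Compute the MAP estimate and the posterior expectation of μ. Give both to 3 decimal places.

MAP = 4.167; posterior mean = 4.246

Mode = (α−1)/β = 52.5/12.6 = 4.167.
Mean = α/β = 53.5/12.6 = 4.246.
Mean > mode: the posterior has a right tail.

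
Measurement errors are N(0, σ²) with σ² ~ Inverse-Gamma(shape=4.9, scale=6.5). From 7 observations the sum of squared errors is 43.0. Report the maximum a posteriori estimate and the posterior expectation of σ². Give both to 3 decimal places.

maximum a posteriori estimate = 2.979, posterior expectation = 3.784

Posterior: Inverse-Gamma(shape = 4.9+7/2 = 8.4, scale = 6.5+43.0/2 = 28.0).
Mode = β/(α+1) = 28.0/9.4 = 2.979.
Mean = β/(α−1) = 28.0/7.4 = 3.784.
The mean is pulled above the mode by the posterior's right skew.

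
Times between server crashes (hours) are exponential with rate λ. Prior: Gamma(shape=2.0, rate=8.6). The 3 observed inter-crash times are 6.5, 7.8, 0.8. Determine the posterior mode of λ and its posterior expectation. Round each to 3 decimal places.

MAP: 0.169. Posterior mean: 0.211.

Σ times = 15.1. Posterior: Gamma(shape = 2.0+3 = 5.0, rate = 8.6+15.1 = 23.7).
Mode = (α−1)/β = 4.0/23.7 = 0.169.
Mean = α/β = 5.0/23.7 = 0.211.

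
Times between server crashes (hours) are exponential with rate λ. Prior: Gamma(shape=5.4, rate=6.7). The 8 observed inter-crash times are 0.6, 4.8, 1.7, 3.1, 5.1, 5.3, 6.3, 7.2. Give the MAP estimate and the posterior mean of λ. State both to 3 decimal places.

MAP = 0.304; posterior mean = 0.328

Σ times = 34.1. Posterior: Gamma(shape = 5.4+8 = 13.4, rate = 6.7+34.1 = 40.8).
Mode = (α−1)/β = 12.4/40.8 = 0.304.
Mean = α/β = 13.4/40.8 = 0.328.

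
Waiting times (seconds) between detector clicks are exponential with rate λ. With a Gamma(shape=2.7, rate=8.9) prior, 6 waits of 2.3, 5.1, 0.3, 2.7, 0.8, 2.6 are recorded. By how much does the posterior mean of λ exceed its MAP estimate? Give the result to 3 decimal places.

Σ times = 13.8. Posterior: Gamma(shape = 2.7+6 = 8.7, rate = 8.9+13.8 = 22.7).
Mode = (α−1)/β = 7.7/22.7 = 0.339.
Mean = α/β = 8.7/22.7 = 0.383.
Difference = 0.383 − 0.339 = 0.044.

0.044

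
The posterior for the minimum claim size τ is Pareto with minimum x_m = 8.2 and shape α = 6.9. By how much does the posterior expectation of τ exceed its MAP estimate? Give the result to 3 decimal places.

1.390

The Pareto density is strictly decreasing on [x_m, ∞), so the mode is x_m = 8.200.
Mean = α·x_m/(α−1) = 6.9·8.2/5.9 = 9.590.
Difference = 9.590 − 8.200 = 1.390.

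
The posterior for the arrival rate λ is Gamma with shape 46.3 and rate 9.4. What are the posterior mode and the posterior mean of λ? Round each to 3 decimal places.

Mode = (α−1)/β = 45.3/9.4 = 4.819.
Mean = α/β = 46.3/9.4 = 4.926.

MAP: 4.819. Posterior mean: 4.926.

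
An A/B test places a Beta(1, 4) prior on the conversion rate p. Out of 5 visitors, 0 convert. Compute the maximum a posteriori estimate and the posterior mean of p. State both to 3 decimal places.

MAP: 0.000. Posterior mean: 0.100.

Posterior: Beta(1+0, 4+5) = Beta(1, 9).
Since α = 1 ≤ 1 and β > 1, the Beta density is monotone decreasing on [0,1]; the mode is at 0.
Mean = 1/(1+9) = 0.100.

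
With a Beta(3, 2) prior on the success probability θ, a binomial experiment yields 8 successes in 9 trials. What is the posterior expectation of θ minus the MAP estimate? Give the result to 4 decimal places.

Posterior: Beta(3+8, 2+1) = Beta(11, 3).
Mode = (11−1)/(11+3−2) = 10/12 = 0.8333.
Mean = 11/(11+3) = 11/14 = 0.7857.
Difference = 0.7857 − 0.8333 = -0.0476.
The posterior is left-skewed, so the mode exceeds the mean.

-0.0476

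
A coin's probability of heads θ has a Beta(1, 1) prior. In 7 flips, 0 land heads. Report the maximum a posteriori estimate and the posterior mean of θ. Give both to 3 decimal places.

Posterior: Beta(1+0, 1+7) = Beta(1, 8).
Since α = 1 ≤ 1 and β > 1, the Beta density is monotone decreasing on [0,1]; the mode is at 0.
Mean = 1/(1+8) = 0.111.
Mean > mode: the posterior has a right tail.

MAP: 0.000. Posterior mean: 0.111.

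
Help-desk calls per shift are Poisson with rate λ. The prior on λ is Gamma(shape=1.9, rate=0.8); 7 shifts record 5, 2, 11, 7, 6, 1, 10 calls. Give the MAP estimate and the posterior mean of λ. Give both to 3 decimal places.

λ_MAP = 5.500, E[λ|data] = 5.628

Σ counts = 42. Posterior: Gamma(shape = 1.9+42 = 43.9, rate = 0.8+7 = 7.8).
Mode = (α−1)/β = 42.9/7.8 = 5.500.
Mean = α/β = 43.9/7.8 = 5.628.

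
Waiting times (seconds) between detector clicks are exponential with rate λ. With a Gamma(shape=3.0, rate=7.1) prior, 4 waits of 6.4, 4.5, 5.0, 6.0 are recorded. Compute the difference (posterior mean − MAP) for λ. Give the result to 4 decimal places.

Σ times = 21.9. Posterior: Gamma(shape = 3.0+4 = 7.0, rate = 7.1+21.9 = 29.0).
Mode = (α−1)/β = 6.0/29.0 = 0.2069.
Mean = α/β = 7.0/29.0 = 0.2414.
Difference = 0.2414 − 0.2069 = 0.0345.

0.0345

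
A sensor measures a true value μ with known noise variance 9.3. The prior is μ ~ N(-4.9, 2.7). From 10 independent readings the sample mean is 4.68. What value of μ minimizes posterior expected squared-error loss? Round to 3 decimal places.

Posterior for μ is Normal. Precision-weighted mean: (1/2.7·-4.9 + 10/9.3·4.68) / (1/2.7 + 10/9.3) = 2.226.
A Normal posterior is symmetric, so mode = mean.
Squared-error loss ⇒ the optimal estimator is the posterior mean.

2.226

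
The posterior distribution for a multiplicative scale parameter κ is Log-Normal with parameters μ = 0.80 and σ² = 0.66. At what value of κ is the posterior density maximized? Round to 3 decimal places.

1.150

Mode = exp(μ − σ²) = exp(0.14) = 1.150.
Mean = exp(μ + σ²/2) = exp(1.130) = 3.096.
This is the posterior mode — the MAP estimate.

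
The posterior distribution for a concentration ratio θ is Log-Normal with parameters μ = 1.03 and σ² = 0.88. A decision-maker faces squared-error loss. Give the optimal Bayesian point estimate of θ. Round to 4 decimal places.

Mode = exp(μ − σ²) = exp(0.15) = 1.1618.
Mean = exp(μ + σ²/2) = exp(1.470) = 4.3492.
Squared-error loss ⇒ the optimal estimator is the posterior mean.

4.3492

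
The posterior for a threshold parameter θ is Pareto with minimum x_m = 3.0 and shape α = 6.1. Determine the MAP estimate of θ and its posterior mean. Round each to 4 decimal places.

The Pareto density is strictly decreasing on [x_m, ∞), so the mode is x_m = 3.0000.
Mean = α·x_m/(α−1) = 6.1·3.0/5.1 = 3.5882.
Mean > mode: the posterior has a right tail.

MAP = 3.0000, posterior mean = 3.5882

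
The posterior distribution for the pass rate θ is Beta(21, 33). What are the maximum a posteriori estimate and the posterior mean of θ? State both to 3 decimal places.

MAP = 0.385, posterior mean = 0.389

Mode = (21−1)/(21+33−2) = 20/52 = 0.385.
Mean = 21/(21+33) = 21/54 = 0.389.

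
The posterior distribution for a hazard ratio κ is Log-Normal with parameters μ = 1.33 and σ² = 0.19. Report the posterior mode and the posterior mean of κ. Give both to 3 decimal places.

MAP = 3.127; posterior mean = 4.158

Mode = exp(μ − σ²) = exp(1.14) = 3.127.
Mean = exp(μ + σ²/2) = exp(1.425) = 4.158.
Right-skewed posterior ⇒ mode < mean.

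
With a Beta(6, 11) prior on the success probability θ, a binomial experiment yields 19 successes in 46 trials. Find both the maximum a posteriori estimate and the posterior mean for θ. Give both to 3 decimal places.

maximum a posteriori estimate = 0.393, posterior mean = 0.397

Posterior: Beta(6+19, 11+27) = Beta(25, 38).
Mode = (25−1)/(25+38−2) = 24/61 = 0.393.
Mean = 25/(25+38) = 25/63 = 0.397.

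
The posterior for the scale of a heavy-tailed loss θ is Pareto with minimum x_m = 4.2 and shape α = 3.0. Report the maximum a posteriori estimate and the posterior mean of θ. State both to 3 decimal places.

θ_MAP = 4.200, E[θ|data] = 6.300

The Pareto density is strictly decreasing on [x_m, ∞), so the mode is x_m = 4.200.
Mean = α·x_m/(α−1) = 3.0·4.2/2.0 = 6.300.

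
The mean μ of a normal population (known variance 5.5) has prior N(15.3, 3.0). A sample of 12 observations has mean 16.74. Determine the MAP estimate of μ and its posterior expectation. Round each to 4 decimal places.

Posterior for μ is Normal. Precision-weighted mean: (1/3.0·15.3 + 12/5.5·16.74) / (1/3.0 + 12/5.5) = 16.5492.
A Normal posterior is symmetric, so mode = mean.

MAP = 16.5492; posterior mean = 16.5492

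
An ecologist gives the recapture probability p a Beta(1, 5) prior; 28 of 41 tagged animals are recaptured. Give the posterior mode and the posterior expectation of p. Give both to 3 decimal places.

MAP = 0.622; posterior mean = 0.617

Posterior: Beta(1+28, 5+13) = Beta(29, 18).
Mode = (29−1)/(29+18−2) = 28/45 = 0.622.
Mean = 29/(29+18) = 29/47 = 0.617.
Left-skewed posterior ⇒ mean < mode.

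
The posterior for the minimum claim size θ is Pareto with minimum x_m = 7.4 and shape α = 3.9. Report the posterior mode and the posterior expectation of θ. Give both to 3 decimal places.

The Pareto density is strictly decreasing on [x_m, ∞), so the mode is x_m = 7.400.
Mean = α·x_m/(α−1) = 3.9·7.4/2.9 = 9.952.

posterior mode = 7.400, posterior expectation = 9.952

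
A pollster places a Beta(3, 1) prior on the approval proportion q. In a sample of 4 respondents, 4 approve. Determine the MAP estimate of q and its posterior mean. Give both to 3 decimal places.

Posterior: Beta(3+4, 1+0) = Beta(7, 1).
Since β = 1 ≤ 1 and α > 1, the Beta density is monotone increasing on [0,1]; the mode is at 1.
Mean = 7/(7+1) = 0.875.

MAP = 1.000; posterior mean = 0.875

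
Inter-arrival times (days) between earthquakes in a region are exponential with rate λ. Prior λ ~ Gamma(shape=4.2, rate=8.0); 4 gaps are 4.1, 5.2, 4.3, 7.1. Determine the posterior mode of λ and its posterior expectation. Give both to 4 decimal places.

posterior mode = 0.2509, posterior expectation = 0.2857

Σ times = 20.7. Posterior: Gamma(shape = 4.2+4 = 8.2, rate = 8.0+20.7 = 28.7).
Mode = (α−1)/β = 7.2/28.7 = 0.2509.
Mean = α/β = 8.2/28.7 = 0.2857.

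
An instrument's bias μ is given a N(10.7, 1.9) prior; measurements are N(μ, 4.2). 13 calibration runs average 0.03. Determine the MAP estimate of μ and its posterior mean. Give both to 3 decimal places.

μ_MAP = 1.581, E[μ|data] = 1.581

Posterior for μ is Normal. Precision-weighted mean: (1/1.9·10.7 + 13/4.2·0.03) / (1/1.9 + 13/4.2) = 1.581.
A Normal posterior is symmetric, so mode = mean.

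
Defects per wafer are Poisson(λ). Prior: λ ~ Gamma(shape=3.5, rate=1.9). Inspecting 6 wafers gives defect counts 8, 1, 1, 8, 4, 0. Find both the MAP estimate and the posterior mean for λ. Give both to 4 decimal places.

MAP estimate = 3.1013, posterior mean = 3.2278

Σ counts = 22. Posterior: Gamma(shape = 3.5+22 = 25.5, rate = 1.9+6 = 7.9).
Mode = (α−1)/β = 24.5/7.9 = 3.1013.
Mean = α/β = 25.5/7.9 = 3.2278.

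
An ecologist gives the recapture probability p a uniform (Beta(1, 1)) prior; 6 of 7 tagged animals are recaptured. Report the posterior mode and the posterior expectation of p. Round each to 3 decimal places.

Posterior: Beta(1+6, 1+1) = Beta(7, 2).
Mode = (7−1)/(7+2−2) = 6/7 = 0.857.
With a flat prior the MAP equals the MLE, 6/7.
Mean = 7/(7+2) = 7/9 = 0.778.

p_MAP = 0.857, E[p|data] = 0.778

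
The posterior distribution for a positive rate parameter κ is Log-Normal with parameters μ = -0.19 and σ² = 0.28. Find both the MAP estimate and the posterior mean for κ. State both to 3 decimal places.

Mode = exp(μ − σ²) = exp(-0.47) = 0.625.
Mean = exp(μ + σ²/2) = exp(-0.050) = 0.951.

MAP = 0.625; posterior mean = 0.951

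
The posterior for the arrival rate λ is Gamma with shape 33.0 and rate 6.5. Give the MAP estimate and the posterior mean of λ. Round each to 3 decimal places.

Mode = (α−1)/β = 32.0/6.5 = 4.923.
Mean = α/β = 33.0/6.5 = 5.077.
The mean is pulled above the mode by the posterior's right skew.

MAP = 4.923; posterior mean = 5.077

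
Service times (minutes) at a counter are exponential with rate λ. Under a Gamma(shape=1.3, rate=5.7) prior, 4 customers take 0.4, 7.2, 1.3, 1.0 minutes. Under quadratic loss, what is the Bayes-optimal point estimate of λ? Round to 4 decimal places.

Σ times = 9.9. Posterior: Gamma(shape = 1.3+4 = 5.3, rate = 5.7+9.9 = 15.6).
Mode = (α−1)/β = 4.3/15.6 = 0.2756.
Mean = α/β = 5.3/15.6 = 0.3397.
Quadratic loss ⇒ the optimal estimator is the posterior mean.

0.3397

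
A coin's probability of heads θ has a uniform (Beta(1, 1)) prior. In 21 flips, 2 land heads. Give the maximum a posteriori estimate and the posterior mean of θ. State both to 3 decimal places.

Posterior: Beta(1+2, 1+19) = Beta(3, 20).
Mode = (3−1)/(3+20−2) = 2/21 = 0.095.
With a flat prior the MAP equals the MLE, 2/21.
Mean = 3/(3+20) = 3/23 = 0.130.
The mean is pulled above the mode by the posterior's right skew.

MAP = 0.095, posterior mean = 0.130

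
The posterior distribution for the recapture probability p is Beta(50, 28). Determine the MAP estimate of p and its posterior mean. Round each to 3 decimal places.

MAP = 0.645, posterior mean = 0.641

Mode = (50−1)/(50+28−2) = 49/76 = 0.645.
Mean = 50/(50+28) = 50/78 = 0.641.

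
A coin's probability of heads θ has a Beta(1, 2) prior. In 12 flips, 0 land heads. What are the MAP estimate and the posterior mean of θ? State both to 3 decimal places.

Posterior: Beta(1+0, 2+12) = Beta(1, 14).
Since α = 1 ≤ 1 and β > 1, the Beta density is monotone decreasing on [0,1]; the mode is at 0.
Mean = 1/(1+14) = 0.067.
The posterior is right-skewed, so the mean exceeds the mode.

MAP = 0.000; posterior mean = 0.067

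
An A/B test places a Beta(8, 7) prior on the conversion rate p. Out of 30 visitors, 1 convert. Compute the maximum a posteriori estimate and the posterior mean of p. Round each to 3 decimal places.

Posterior: Beta(8+1, 7+29) = Beta(9, 36).
Mode = (9−1)/(9+36−2) = 8/43 = 0.186.
Mean = 9/(9+36) = 9/45 = 0.200.

MAP = 0.186, posterior mean = 0.200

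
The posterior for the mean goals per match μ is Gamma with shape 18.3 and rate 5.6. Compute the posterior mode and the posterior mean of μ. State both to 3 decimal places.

Mode = (α−1)/β = 17.3/5.6 = 3.089.
Mean = α/β = 18.3/5.6 = 3.268.
The posterior is right-skewed, so the mean exceeds the mode.

posterior mode = 3.089, posterior mean = 3.268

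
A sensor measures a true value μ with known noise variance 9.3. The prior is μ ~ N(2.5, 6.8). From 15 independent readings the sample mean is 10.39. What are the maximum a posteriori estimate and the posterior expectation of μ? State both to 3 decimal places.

Posterior for μ is Normal. Precision-weighted mean: (1/6.8·2.5 + 15/9.3·10.39) / (1/6.8 + 15/9.3) = 9.731.
A Normal posterior is symmetric, so mode = mean.

MAP: 9.731. Posterior mean: 9.731.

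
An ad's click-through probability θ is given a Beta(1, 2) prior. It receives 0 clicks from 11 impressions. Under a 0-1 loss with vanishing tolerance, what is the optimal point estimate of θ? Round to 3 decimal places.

Posterior: Beta(1+0, 2+11) = Beta(1, 13).
Since α = 1 ≤ 1 and β > 1, the Beta density is monotone decreasing on [0,1]; the mode is at 0.
Mean = 1/(1+13) = 0.071.
This is the posterior mode — the MAP estimate.

0.000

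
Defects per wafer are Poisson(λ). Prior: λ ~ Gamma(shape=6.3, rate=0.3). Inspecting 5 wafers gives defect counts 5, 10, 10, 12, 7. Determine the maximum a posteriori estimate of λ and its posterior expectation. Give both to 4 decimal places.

maximum a posteriori estimate = 9.3019, posterior expectation = 9.4906

Σ counts = 44. Posterior: Gamma(shape = 6.3+44 = 50.3, rate = 0.3+5 = 5.3).
Mode = (α−1)/β = 49.3/5.3 = 9.3019.
Mean = α/β = 50.3/5.3 = 9.4906.
Right-skewed posterior ⇒ mode < mean.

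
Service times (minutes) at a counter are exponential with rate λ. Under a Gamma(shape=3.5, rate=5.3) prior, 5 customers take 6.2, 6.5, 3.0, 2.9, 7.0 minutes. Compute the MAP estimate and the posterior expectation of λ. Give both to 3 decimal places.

MAP = 0.243; posterior mean = 0.275

Σ times = 25.6. Posterior: Gamma(shape = 3.5+5 = 8.5, rate = 5.3+25.6 = 30.9).
Mode = (α−1)/β = 7.5/30.9 = 0.243.
Mean = α/β = 8.5/30.9 = 0.275.
Right-skewed posterior ⇒ mode < mean.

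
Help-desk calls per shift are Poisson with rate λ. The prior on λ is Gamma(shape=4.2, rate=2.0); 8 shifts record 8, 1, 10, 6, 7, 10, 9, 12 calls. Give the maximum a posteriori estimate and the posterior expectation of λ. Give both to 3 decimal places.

maximum a posteriori estimate = 6.620, posterior expectation = 6.720

Σ counts = 63. Posterior: Gamma(shape = 4.2+63 = 67.2, rate = 2.0+8 = 10.0).
Mode = (α−1)/β = 66.2/10.0 = 6.620.
Mean = α/β = 67.2/10.0 = 6.720.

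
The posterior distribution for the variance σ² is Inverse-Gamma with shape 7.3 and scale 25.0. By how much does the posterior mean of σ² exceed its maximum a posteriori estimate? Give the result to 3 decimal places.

Mode = β/(α+1) = 25.0/8.3 = 3.012.
Mean = β/(α−1) = 25.0/6.3 = 3.968.
Difference = 3.968 − 3.012 = 0.956.

0.956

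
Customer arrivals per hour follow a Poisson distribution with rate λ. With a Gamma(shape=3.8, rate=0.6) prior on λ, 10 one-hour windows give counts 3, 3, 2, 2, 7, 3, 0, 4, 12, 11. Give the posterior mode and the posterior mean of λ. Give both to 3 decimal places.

Σ counts = 47. Posterior: Gamma(shape = 3.8+47 = 50.8, rate = 0.6+10 = 10.6).
Mode = (α−1)/β = 49.8/10.6 = 4.698.
Mean = α/β = 50.8/10.6 = 4.792.
The posterior is right-skewed, so the mean exceeds the mode.

MAP: 4.698. Posterior mean: 4.792.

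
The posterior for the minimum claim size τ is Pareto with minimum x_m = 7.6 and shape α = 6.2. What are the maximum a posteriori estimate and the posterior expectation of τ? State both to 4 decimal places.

MAP = 7.6000, posterior mean = 9.0615

The Pareto density is strictly decreasing on [x_m, ∞), so the mode is x_m = 7.6000.
Mean = α·x_m/(α−1) = 6.2·7.6/5.2 = 9.0615.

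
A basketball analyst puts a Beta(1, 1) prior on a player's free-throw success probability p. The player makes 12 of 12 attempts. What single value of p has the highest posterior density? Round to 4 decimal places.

1.0000

Posterior: Beta(1+12, 1+0) = Beta(13, 1).
Since β = 1 ≤ 1 and α > 1, the Beta density is monotone increasing on [0,1]; the mode is at 1.
Mean = 13/(13+1) = 0.9286.
This is the posterior mode — the MAP estimate.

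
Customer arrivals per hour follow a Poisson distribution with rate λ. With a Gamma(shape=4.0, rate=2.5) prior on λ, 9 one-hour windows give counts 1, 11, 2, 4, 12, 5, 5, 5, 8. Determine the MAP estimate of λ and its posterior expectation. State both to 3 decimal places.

Σ counts = 53. Posterior: Gamma(shape = 4.0+53 = 57.0, rate = 2.5+9 = 11.5).
Mode = (α−1)/β = 56.0/11.5 = 4.870.
Mean = α/β = 57.0/11.5 = 4.957.
The mean is pulled above the mode by the posterior's right skew.

MAP estimate = 4.870, posterior expectation = 4.957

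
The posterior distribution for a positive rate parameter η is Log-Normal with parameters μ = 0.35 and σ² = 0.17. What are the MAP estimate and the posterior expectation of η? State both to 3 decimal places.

MAP: 1.197. Posterior mean: 1.545.

Mode = exp(μ − σ²) = exp(0.18) = 1.197.
Mean = exp(μ + σ²/2) = exp(0.435) = 1.545.
Right-skewed posterior ⇒ mode < mean.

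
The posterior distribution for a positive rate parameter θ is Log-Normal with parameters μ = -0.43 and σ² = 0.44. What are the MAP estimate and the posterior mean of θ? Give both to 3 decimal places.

θ_MAP = 0.419, E[θ|data] = 0.811

Mode = exp(μ − σ²) = exp(-0.87) = 0.419.
Mean = exp(μ + σ²/2) = exp(-0.210) = 0.811.
The mean is pulled above the mode by the posterior's right skew.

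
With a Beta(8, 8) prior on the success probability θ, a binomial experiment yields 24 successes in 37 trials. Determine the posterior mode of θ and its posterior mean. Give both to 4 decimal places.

Posterior: Beta(8+24, 8+13) = Beta(32, 21).
Mode = (32−1)/(32+21−2) = 31/51 = 0.6078.
Mean = 32/(32+21) = 32/53 = 0.6038.

posterior mode = 0.6078, posterior mean = 0.6038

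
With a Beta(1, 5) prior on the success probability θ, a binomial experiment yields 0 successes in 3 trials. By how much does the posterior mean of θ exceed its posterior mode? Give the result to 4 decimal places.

0.1111

Posterior: Beta(1+0, 5+3) = Beta(1, 8).
Since α = 1 ≤ 1 and β > 1, the Beta density is monotone decreasing on [0,1]; the mode is at 0.
Mean = 1/(1+8) = 0.1111.
Difference = 0.1111 − 0.0000 = 0.1111.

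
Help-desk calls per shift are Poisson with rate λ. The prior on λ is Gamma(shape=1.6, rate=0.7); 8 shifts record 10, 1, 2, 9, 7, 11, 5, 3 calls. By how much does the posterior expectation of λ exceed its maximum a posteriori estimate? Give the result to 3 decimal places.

Σ counts = 48. Posterior: Gamma(shape = 1.6+48 = 49.6, rate = 0.7+8 = 8.7).
Mode = (α−1)/β = 48.6/8.7 = 5.586.
Mean = α/β = 49.6/8.7 = 5.701.
Difference = 5.701 − 5.586 = 0.115.
Right-skewed posterior ⇒ mode < mean.

0.115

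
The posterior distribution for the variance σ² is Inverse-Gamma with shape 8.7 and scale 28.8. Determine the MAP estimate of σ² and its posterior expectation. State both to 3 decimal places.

σ²_MAP = 2.969, E[σ²|data] = 3.740

Mode = β/(α+1) = 28.8/9.7 = 2.969.
Mean = β/(α−1) = 28.8/7.7 = 3.740.
Right-skewed posterior ⇒ mode < mean.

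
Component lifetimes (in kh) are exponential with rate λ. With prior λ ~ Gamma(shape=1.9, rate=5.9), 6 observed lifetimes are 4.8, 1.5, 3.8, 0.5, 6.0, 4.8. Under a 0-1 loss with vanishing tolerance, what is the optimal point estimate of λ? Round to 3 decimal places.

Σ times = 21.4. Posterior: Gamma(shape = 1.9+6 = 7.9, rate = 5.9+21.4 = 27.3).
Mode = (α−1)/β = 6.9/27.3 = 0.253.
Mean = α/β = 7.9/27.3 = 0.289.
This is the posterior mode — the MAP estimate.

0.253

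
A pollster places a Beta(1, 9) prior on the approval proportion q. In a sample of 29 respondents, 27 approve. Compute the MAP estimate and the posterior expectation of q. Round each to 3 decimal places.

Posterior: Beta(1+27, 9+2) = Beta(28, 11).
Mode = (28−1)/(28+11−2) = 27/37 = 0.730.
Mean = 28/(28+11) = 28/39 = 0.718.

MAP = 0.730; posterior mean = 0.718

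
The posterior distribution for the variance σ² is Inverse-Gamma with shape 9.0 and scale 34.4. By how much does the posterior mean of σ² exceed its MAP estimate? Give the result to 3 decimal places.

0.860

Mode = β/(α+1) = 34.4/10.0 = 3.440.
Mean = β/(α−1) = 34.4/8.0 = 4.300.
Difference = 4.300 − 3.440 = 0.860.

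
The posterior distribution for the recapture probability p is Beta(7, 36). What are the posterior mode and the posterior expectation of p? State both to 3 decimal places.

MAP = 0.146, posterior mean = 0.163

Mode = (7−1)/(7+36−2) = 6/41 = 0.146.
Mean = 7/(7+36) = 7/43 = 0.163.
The mean is pulled above the mode by the posterior's right skew.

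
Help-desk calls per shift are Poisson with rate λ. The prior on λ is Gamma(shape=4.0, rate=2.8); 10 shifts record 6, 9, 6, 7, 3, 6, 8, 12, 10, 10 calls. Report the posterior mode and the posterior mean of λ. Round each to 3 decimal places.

posterior mode = 6.250, posterior mean = 6.328

Σ counts = 77. Posterior: Gamma(shape = 4.0+77 = 81.0, rate = 2.8+10 = 12.8).
Mode = (α−1)/β = 80.0/12.8 = 6.250.
Mean = α/β = 81.0/12.8 = 6.328.
The posterior is right-skewed, so the mean exceeds the mode.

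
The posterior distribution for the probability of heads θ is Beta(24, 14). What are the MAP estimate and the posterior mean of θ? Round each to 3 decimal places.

MAP = 0.639, posterior mean = 0.632

Mode = (24−1)/(24+14−2) = 23/36 = 0.639.
Mean = 24/(24+14) = 24/38 = 0.632.
Left-skewed posterior ⇒ mean < mode.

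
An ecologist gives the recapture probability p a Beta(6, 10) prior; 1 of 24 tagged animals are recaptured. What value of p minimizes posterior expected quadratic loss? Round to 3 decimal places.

Posterior: Beta(6+1, 10+23) = Beta(7, 33).
Mode = (7−1)/(7+33−2) = 6/38 = 0.158.
Mean = 7/(7+33) = 7/40 = 0.175.
Quadratic loss ⇒ the optimal estimator is the posterior mean.

0.175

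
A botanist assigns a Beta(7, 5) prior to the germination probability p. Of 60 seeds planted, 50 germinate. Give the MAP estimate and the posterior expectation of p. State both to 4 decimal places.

MAP = 0.8000; posterior mean = 0.7917

Posterior: Beta(7+50, 5+10) = Beta(57, 15).
Mode = (57−1)/(57+15−2) = 56/70 = 0.8000.
Mean = 57/(57+15) = 57/72 = 0.7917.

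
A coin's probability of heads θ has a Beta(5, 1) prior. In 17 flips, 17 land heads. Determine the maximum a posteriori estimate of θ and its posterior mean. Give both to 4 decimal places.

Posterior: Beta(5+17, 1+0) = Beta(22, 1).
Since β = 1 ≤ 1 and α > 1, the Beta density is monotone increasing on [0,1]; the mode is at 1.
Mean = 22/(22+1) = 0.9565.

θ_MAP = 1.0000, E[θ|data] = 0.9565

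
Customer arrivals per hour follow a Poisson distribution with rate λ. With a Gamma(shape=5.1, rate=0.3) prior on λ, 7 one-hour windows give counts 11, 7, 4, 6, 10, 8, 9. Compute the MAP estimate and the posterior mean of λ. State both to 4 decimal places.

λ_MAP = 8.0959, E[λ|data] = 8.2329

Σ counts = 55. Posterior: Gamma(shape = 5.1+55 = 60.1, rate = 0.3+7 = 7.3).
Mode = (α−1)/β = 59.1/7.3 = 8.0959.
Mean = α/β = 60.1/7.3 = 8.2329.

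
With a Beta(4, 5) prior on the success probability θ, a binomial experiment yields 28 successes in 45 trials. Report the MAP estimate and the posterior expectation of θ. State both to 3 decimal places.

Posterior: Beta(4+28, 5+17) = Beta(32, 22).
Mode = (32−1)/(32+22−2) = 31/52 = 0.596.
Mean = 32/(32+22) = 32/54 = 0.593.

MAP estimate = 0.596, posterior expectation = 0.593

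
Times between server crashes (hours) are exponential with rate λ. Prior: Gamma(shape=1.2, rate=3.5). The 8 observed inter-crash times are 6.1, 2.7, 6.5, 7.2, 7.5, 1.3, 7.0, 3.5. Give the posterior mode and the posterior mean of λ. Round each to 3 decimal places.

Σ times = 41.8. Posterior: Gamma(shape = 1.2+8 = 9.2, rate = 3.5+41.8 = 45.3).
Mode = (α−1)/β = 8.2/45.3 = 0.181.
Mean = α/β = 9.2/45.3 = 0.203.
Right-skewed posterior ⇒ mode < mean.

MAP = 0.181, posterior mean = 0.203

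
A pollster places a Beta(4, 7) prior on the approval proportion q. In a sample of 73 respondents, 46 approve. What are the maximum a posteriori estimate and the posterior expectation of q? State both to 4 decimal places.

q_MAP = 0.5976, E[q|data] = 0.5952

Posterior: Beta(4+46, 7+27) = Beta(50, 34).
Mode = (50−1)/(50+34−2) = 49/82 = 0.5976.
Mean = 50/(50+34) = 50/84 = 0.5952.
Left-skewed posterior ⇒ mean < mode.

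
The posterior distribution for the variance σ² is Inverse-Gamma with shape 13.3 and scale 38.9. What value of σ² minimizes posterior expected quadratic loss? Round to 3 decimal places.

Mode = β/(α+1) = 38.9/14.3 = 2.720.
Mean = β/(α−1) = 38.9/12.3 = 3.163.
Quadratic loss ⇒ the optimal estimator is the posterior mean.

3.163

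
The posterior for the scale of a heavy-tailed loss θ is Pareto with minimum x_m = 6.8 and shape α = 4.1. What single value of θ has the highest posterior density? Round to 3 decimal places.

6.800

The Pareto density is strictly decreasing on [x_m, ∞), so the mode is x_m = 6.800.
Mean = α·x_m/(α−1) = 4.1·6.8/3.1 = 8.994.
This is the posterior mode — the MAP estimate.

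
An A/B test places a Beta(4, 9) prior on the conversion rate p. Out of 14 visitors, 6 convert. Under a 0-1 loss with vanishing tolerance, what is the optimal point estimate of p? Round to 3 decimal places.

Posterior: Beta(4+6, 9+8) = Beta(10, 17).
Mode = (10−1)/(10+17−2) = 9/25 = 0.360.
Mean = 10/(10+17) = 10/27 = 0.370.
This is the posterior mode — the MAP estimate.

0.360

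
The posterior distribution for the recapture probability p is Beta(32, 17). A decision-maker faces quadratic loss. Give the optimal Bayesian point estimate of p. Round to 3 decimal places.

Mode = (32−1)/(32+17−2) = 31/47 = 0.660.
Mean = 32/(32+17) = 32/49 = 0.653.
Quadratic loss ⇒ the optimal estimator is the posterior mean.

0.653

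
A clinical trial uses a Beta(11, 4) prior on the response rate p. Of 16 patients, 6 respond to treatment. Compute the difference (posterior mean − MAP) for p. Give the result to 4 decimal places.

-0.0033

Posterior: Beta(11+6, 4+10) = Beta(17, 14).
Mode = (17−1)/(17+14−2) = 16/29 = 0.5517.
Mean = 17/(17+14) = 17/31 = 0.5484.
Difference = 0.5484 − 0.5517 = -0.0033.
The mean is pulled below the mode by the posterior's left skew.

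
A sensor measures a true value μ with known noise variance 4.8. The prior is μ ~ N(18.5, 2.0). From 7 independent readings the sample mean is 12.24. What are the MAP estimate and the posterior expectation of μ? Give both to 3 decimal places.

Posterior for μ is Normal. Precision-weighted mean: (1/2.0·18.5 + 7/4.8·12.24) / (1/2.0 + 7/4.8) = 13.838.
A Normal posterior is symmetric, so mode = mean.

MAP = 13.838, posterior mean = 13.838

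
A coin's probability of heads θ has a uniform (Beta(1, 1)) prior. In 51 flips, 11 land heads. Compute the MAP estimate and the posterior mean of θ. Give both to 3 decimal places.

Posterior: Beta(1+11, 1+40) = Beta(12, 41).
Mode = (12−1)/(12+41−2) = 11/51 = 0.216.
With a flat prior the MAP equals the MLE, 11/51.
Mean = 12/(12+41) = 12/53 = 0.226.
Right-skewed posterior ⇒ mode < mean.

MAP: 0.216. Posterior mean: 0.226.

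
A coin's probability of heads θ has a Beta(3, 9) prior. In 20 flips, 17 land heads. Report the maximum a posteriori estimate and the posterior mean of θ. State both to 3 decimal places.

maximum a posteriori estimate = 0.633, posterior mean = 0.625

Posterior: Beta(3+17, 9+3) = Beta(20, 12).
Mode = (20−1)/(20+12−2) = 19/30 = 0.633.
Mean = 20/(20+12) = 20/32 = 0.625.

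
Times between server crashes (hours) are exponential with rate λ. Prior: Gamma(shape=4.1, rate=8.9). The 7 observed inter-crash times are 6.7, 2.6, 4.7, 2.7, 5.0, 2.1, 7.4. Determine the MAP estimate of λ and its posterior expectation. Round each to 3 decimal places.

λ_MAP = 0.252, E[λ|data] = 0.277

Σ times = 31.2. Posterior: Gamma(shape = 4.1+7 = 11.1, rate = 8.9+31.2 = 40.1).
Mode = (α−1)/β = 10.1/40.1 = 0.252.
Mean = α/β = 11.1/40.1 = 0.277.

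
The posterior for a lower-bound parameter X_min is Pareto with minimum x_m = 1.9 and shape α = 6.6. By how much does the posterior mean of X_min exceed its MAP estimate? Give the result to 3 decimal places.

The Pareto density is strictly decreasing on [x_m, ∞), so the mode is x_m = 1.900.
Mean = α·x_m/(α−1) = 6.6·1.9/5.6 = 2.239.
Difference = 2.239 − 1.900 = 0.339.

0.339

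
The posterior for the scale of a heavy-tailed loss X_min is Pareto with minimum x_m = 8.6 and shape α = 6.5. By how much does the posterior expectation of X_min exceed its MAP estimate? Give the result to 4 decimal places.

The Pareto density is strictly decreasing on [x_m, ∞), so the mode is x_m = 8.6000.
Mean = α·x_m/(α−1) = 6.5·8.6/5.5 = 10.1636.
Difference = 10.1636 − 8.6000 = 1.5636.
Right-skewed posterior ⇒ mode < mean.

1.5636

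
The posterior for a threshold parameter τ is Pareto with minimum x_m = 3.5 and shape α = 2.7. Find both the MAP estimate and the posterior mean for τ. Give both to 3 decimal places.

MAP = 3.500; posterior mean = 5.559

The Pareto density is strictly decreasing on [x_m, ∞), so the mode is x_m = 3.500.
Mean = α·x_m/(α−1) = 2.7·3.5/1.7 = 5.559.
Mean > mode: the posterior has a right tail.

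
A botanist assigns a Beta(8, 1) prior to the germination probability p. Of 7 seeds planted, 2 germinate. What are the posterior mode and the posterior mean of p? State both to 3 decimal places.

Posterior: Beta(8+2, 1+5) = Beta(10, 6).
Mode = (10−1)/(10+6−2) = 9/14 = 0.643.
Mean = 10/(10+6) = 10/16 = 0.625.
Mode > mean: the posterior has a left tail.

p_MAP = 0.643, E[p|data] = 0.625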